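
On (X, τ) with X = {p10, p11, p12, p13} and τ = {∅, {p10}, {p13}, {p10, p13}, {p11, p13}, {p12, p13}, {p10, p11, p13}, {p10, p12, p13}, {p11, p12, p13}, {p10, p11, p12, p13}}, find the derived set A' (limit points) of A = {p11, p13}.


A' = {p11, p12}

For each x ∈ X, list the open sets U ∈ τ with x ∈ U, then check whether U ∩ (A ∖ {x}) ≠ ∅ for every such U.
  x = p10: open {p10} ∋ x has {p10} ∩ (A ∖ {p10}) = ∅, so x is NOT a limit point.
  x = p11: opens ∋ x are {p11, p13}, {p10, p11, p13}, {p11, p12, p13}, {p10, p11, p12, p13}; each meets A ∖ {p11}, so x IS a limit point.
  x = p12: opens ∋ x are {p12, p13}, {p10, p12, p13}, {p11, p12, p13}, {p10, p11, p12, p13}; each meets A ∖ {p12}, so x IS a limit point.
  x = p13: open {p13} ∋ x has {p13} ∩ (A ∖ {p13}) = ∅, so x is NOT a limit point.
Collecting: A' = {p11, p12}.


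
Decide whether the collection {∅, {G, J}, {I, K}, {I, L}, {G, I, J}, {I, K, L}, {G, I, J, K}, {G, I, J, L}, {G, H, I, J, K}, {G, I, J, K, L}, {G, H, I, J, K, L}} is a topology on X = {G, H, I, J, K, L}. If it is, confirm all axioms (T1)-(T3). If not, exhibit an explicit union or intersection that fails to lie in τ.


τ is NOT a topology on X.

Axiom (T1): ∅ ∈ τ? Yes; X ∈ τ? Yes.
Axiom (T2/T3): check pairwise unions and intersections of members of τ.
Counterexample for (T3): {I, K} ∩ {I, L} = {I} ∉ τ. Therefore τ is NOT a topology.


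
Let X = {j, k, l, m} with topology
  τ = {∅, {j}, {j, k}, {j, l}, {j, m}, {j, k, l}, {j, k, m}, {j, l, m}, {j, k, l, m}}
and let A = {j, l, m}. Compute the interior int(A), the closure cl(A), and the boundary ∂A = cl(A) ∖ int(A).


int(A) = {j, l, m}, cl(A) = {j, k, l, m}, ∂A = {k}.

Closed sets in (X, τ) are complements of opens:
  closed(X, τ) = {∅, {k}, {l}, {m}, {k, l}, {k, m}, {l, m}, {k, l, m}, {j, k, l, m}}.
int(A) = ⋃ {U ∈ τ : U ⊆ A}. Opens contained in A: ∅, {j}, {j, l}, {j, m}, {j, l, m}.
Taking the union of these: int(A) = {j, l, m}.
cl(A) = ⋂ {C closed : A ⊆ C}. Closed sets containing A: {j, k, l, m}.
Intersecting these: cl(A) = {j, k, l, m}.
∂A = cl(A) ∖ int(A) = {j, k, l, m} ∖ {j, l, m} = {k}.


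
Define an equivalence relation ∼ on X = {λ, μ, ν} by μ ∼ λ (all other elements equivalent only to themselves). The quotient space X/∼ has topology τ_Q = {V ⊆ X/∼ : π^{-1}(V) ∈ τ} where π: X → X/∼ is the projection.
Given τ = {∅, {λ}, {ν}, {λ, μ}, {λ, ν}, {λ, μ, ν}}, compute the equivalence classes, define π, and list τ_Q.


X/∼ = {[λ=μ], [ν]}; |τ_Q| = 4.

Equivalence classes: [λ=μ], [ν].
Quotient map π: X → X/∼ sends λ ↦ [λ=μ], μ ↦ [λ=μ], ν ↦ [ν].
For each subset V ⊆ X/∼, compute π^{-1}(V) ⊆ X and check whether π^{-1}(V) ∈ τ. V is open in τ_Q iff π^{-1}(V) ∈ τ.
  V = {}: π^{-1}(V) = ∅ ∈ τ ✓.
  V = {[λ=μ]}: π^{-1}(V) = {λ, μ} ∈ τ ✓.
  V = {[ν]}: π^{-1}(V) = {ν} ∈ τ ✓.
  V = {[λ=μ], [ν]}: π^{-1}(V) = {λ, μ, ν} ∈ τ ✓.
Open sets in the quotient: τ_Q = {{}, {[λ=μ]}, {[ν]}, {[λ=μ], [ν]}} (4 elements).


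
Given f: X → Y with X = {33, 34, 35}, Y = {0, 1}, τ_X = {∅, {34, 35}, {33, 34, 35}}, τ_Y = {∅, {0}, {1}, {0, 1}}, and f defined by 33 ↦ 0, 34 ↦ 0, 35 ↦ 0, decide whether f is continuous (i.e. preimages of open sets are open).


f IS continuous.

Compute f^{-1}(U) for each U ∈ τ_Y:
  U = ∅: f^{-1}(U) = ∅ ∈ τ_X ✓.
  U = {0}: f^{-1}(U) = {33, 34, 35} ∈ τ_X ✓.
  U = {1}: f^{-1}(U) = ∅ ∈ τ_X ✓.
  U = {0, 1}: f^{-1}(U) = {33, 34, 35} ∈ τ_X ✓.
Every preimage lies in τ_X, so f IS continuous.


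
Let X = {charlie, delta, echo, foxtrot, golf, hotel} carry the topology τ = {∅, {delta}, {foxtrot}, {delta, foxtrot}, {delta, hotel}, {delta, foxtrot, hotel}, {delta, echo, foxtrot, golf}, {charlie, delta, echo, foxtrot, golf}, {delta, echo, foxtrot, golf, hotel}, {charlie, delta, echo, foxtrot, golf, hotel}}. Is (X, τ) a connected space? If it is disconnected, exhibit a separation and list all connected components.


(X, τ) is connected.

Find clopen sets (U ∈ τ with X ∖ U ∈ τ):
  U = ∅, X ∖ U = {charlie, delta, echo, foxtrot, golf, hotel} — both open, so U is clopen.
  U = {charlie, delta, echo, foxtrot, golf, hotel}, X ∖ U = ∅ — both open, so U is clopen.
Only trivial clopens (∅ and X) exist, so (X, τ) is connected.
Compute connected components by grouping points that agree on all clopens:
  component: {charlie, delta, echo, foxtrot, golf, hotel}


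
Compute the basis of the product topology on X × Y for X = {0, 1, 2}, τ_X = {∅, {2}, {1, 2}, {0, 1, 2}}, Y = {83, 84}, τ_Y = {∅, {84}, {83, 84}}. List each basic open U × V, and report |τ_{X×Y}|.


Basis B = {∅ × ∅, {2} × {84}, {1, 2} × {84}, {2} × {83, 84}, {0, 1, 2} × {84}, {1, 2} × {83, 84}, {0, 1, 2} × {83, 84}}; |τ_{X×Y}| = 10.

Enumerate products U × V with U ∈ τ_X, V ∈ τ_Y (deduplicated):
  ∅ × ∅ = {} (∅)
  {2} × {84} = {(2,84)}
  {1, 2} × {84} = {(1,84), (2,84)}
  {2} × {83, 84} = {(2,83), (2,84)}
  {0, 1, 2} × {84} = {(0,84), (1,84), (2,84)}
  {1, 2} × {83, 84} = {(1,83), (1,84), (2,83), (2,84)}
  {0, 1, 2} × {83, 84} = {(0,83), (0,84), (1,83), (1,84), (2,83), (2,84)}
These 7 distinct sets form the basis B.
Close under arbitrary unions to get τ_{X×Y}; counting gives |τ_{X×Y}| = 10.


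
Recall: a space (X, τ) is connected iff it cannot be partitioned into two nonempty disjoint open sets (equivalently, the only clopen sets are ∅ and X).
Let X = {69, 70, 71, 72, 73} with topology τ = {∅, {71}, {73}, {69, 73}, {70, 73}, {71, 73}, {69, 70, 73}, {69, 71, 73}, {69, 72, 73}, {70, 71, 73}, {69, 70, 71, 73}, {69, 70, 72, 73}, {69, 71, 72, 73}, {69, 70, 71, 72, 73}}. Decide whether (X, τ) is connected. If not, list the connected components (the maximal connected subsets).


(X, τ) is disconnected; components = [{71}, {69, 70, 72, 73}].

Find clopen sets (U ∈ τ with X ∖ U ∈ τ):
  U = ∅, X ∖ U = {69, 70, 71, 72, 73} — both open, so U is clopen.
  U = {71}, X ∖ U = {69, 70, 72, 73} — both open, so U is clopen.
  U = {69, 70, 72, 73}, X ∖ U = {71} — both open, so U is clopen.
  U = {69, 70, 71, 72, 73}, X ∖ U = ∅ — both open, so U is clopen.
Nontrivial clopen(s) exist: e.g. {69, 70, 72, 73}. So (X, τ) is disconnected.
Compute connected components by grouping points that agree on all clopens:
  component: {71}
  component: {69, 70, 72, 73}


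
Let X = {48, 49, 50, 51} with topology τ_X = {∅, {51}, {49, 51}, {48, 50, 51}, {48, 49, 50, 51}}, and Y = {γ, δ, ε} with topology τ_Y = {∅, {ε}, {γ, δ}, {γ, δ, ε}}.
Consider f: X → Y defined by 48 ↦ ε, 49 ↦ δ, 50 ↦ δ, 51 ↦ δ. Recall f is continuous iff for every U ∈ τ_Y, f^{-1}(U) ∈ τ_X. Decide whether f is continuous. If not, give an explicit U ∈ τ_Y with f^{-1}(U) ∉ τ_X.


f is NOT continuous.

Compute f^{-1}(U) for each U ∈ τ_Y:
  U = ∅: f^{-1}(U) = ∅ ∈ τ_X ✓.
  U = {ε}: f^{-1}(U) = {48} ∉ τ_X ✗.
  U = {γ, δ}: f^{-1}(U) = {49, 50, 51} ∉ τ_X ✗.
  U = {γ, δ, ε}: f^{-1}(U) = {48, 49, 50, 51} ∈ τ_X ✓.
Found U = {ε} with f^{-1}(U) = {48} not in τ_X. Therefore f is NOT continuous.


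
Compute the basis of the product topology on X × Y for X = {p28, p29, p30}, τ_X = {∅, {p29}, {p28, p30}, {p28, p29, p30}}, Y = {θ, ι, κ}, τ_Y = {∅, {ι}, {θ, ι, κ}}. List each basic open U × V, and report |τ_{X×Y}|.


Basis B = {∅ × ∅, {p29} × {ι}, {p28, p30} × {ι}, {p28, p29, p30} × {ι}, {p29} × {θ, ι, κ}, {p28, p30} × {θ, ι, κ}, {p28, p29, p30} × {θ, ι, κ}}; |τ_{X×Y}| = 9.

Enumerate products U × V with U ∈ τ_X, V ∈ τ_Y (deduplicated):
  ∅ × ∅ = {} (∅)
  {p29} × {ι} = {(p29,ι)}
  {p28, p30} × {ι} = {(p28,ι), (p30,ι)}
  {p28, p29, p30} × {ι} = {(p28,ι), (p29,ι), (p30,ι)}
  {p29} × {θ, ι, κ} = {(p29,θ), (p29,ι), (p29,κ)}
  {p28, p30} × {θ, ι, κ} = {(p28,θ), (p28,ι), (p28,κ), (p30,θ), (p30,ι), (p30,κ)}
  {p28, p29, p30} × {θ, ι, κ} = {(p28,θ), (p28,ι), (p28,κ), (p29,θ), (p29,ι), (p29,κ), (p30,θ), (p30,ι), (p30,κ)}
These 7 distinct sets form the basis B.
Close under arbitrary unions to get τ_{X×Y}; counting gives |τ_{X×Y}| = 9.


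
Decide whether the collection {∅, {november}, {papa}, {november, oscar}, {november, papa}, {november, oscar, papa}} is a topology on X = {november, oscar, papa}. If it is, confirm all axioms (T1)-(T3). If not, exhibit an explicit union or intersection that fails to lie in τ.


τ IS a topology on X.

Axiom (T1): ∅ ∈ τ? Yes; X ∈ τ? Yes.
Axiom (T2/T3): check pairwise unions and intersections of members of τ.
All pairwise intersections and unions checked — each lies in τ. Therefore τ satisfies (T1), (T2), (T3): it IS a topology on X.


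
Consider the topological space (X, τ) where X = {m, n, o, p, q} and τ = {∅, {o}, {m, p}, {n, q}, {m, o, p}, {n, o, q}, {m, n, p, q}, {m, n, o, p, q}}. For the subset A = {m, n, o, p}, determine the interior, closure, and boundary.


int(A) = {m, o, p}, cl(A) = {m, n, o, p, q}, ∂A = {n, q}.

Closed sets in (X, τ) are complements of opens:
  closed(X, τ) = {∅, {o}, {m, p}, {n, q}, {m, o, p}, {n, o, q}, {m, n, p, q}, {m, n, o, p, q}}.
int(A) = ⋃ {U ∈ τ : U ⊆ A}. Opens contained in A: ∅, {o}, {m, p}, {m, o, p}.
Taking the union of these: int(A) = {m, o, p}.
cl(A) = ⋂ {C closed : A ⊆ C}. Closed sets containing A: {m, n, o, p, q}.
Intersecting these: cl(A) = {m, n, o, p, q}.
∂A = cl(A) ∖ int(A) = {m, n, o, p, q} ∖ {m, o, p} = {n, q}.


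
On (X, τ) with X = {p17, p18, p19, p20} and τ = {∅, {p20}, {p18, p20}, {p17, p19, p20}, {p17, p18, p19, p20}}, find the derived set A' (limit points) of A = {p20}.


A' = {p17, p18, p19}

For each x ∈ X, list the open sets U ∈ τ with x ∈ U, then check whether U ∩ (A ∖ {x}) ≠ ∅ for every such U.
  x = p17: opens ∋ x are {p17, p19, p20}, {p17, p18, p19, p20}; each meets A ∖ {p17}, so x IS a limit point.
  x = p18: opens ∋ x are {p18, p20}, {p17, p18, p19, p20}; each meets A ∖ {p18}, so x IS a limit point.
  x = p19: opens ∋ x are {p17, p19, p20}, {p17, p18, p19, p20}; each meets A ∖ {p19}, so x IS a limit point.
  x = p20: open {p20} ∋ x has {p20} ∩ (A ∖ {p20}) = ∅, so x is NOT a limit point.
Collecting: A' = {p17, p18, p19}.


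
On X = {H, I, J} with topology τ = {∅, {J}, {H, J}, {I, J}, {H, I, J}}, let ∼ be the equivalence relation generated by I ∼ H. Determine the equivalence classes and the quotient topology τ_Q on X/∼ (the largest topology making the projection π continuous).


X/∼ = {[H=I], [J]}; |τ_Q| = 3.

Equivalence classes: [H=I], [J].
Quotient map π: X → X/∼ sends H ↦ [H=I], I ↦ [H=I], J ↦ [J].
For each subset V ⊆ X/∼, compute π^{-1}(V) ⊆ X and check whether π^{-1}(V) ∈ τ. V is open in τ_Q iff π^{-1}(V) ∈ τ.
  V = {}: π^{-1}(V) = ∅ ∈ τ ✓.
  V = {[H=I]}: π^{-1}(V) = {H, I} ∉ τ ✗.
  V = {[J]}: π^{-1}(V) = {J} ∈ τ ✓.
  V = {[H=I], [J]}: π^{-1}(V) = {H, I, J} ∈ τ ✓.
Open sets in the quotient: τ_Q = {{}, {[J]}, {[H=I], [J]}} (3 elements).


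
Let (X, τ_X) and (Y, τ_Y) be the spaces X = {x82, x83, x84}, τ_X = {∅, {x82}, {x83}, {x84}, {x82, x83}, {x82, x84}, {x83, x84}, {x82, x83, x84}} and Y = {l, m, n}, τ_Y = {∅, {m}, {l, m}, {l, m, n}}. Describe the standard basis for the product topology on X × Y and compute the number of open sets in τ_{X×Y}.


Basis B = {∅ × ∅, {x82} × {m}, {x83} × {m}, {x84} × {m}, {x82} × {l, m}, {x82, x83} × {m}, {x82, x84} × {m}, {x83} × {l, m}, {x83, x84} × {m}, {x84} × {l, m}, {x82} × {l, m, n}, {x82, x83, x84} × {m}, {x83} × {l, m, n}, {x84} × {l, m, n}, {x82, x83} × {l, m}, {x82, x84} × {l, m}, {x83, x84} × {l, m}, {x82, x83} × {l, m, n}, {x82, x84} × {l, m, n}, {x82, x83, x84} × {l, m}, {x83, x84} × {l, m, n}, {x82, x83, x84} × {l, m, n}}; |τ_{X×Y}| = 64.

Enumerate products U × V with U ∈ τ_X, V ∈ τ_Y (deduplicated):
  ∅ × ∅ = {} (∅)
  {x82} × {m} = {(x82,m)}
  {x83} × {m} = {(x83,m)}
  {x84} × {m} = {(x84,m)}
  {x82} × {l, m} = {(x82,l), (x82,m)}
  {x82, x83} × {m} = {(x82,m), (x83,m)}
  {x82, x84} × {m} = {(x82,m), (x84,m)}
  {x83} × {l, m} = {(x83,l), (x83,m)}
  {x83, x84} × {m} = {(x83,m), (x84,m)}
  {x84} × {l, m} = {(x84,l), (x84,m)}
  {x82} × {l, m, n} = {(x82,l), (x82,m), (x82,n)}
  {x82, x83, x84} × {m} = {(x82,m), (x83,m), (x84,m)}
  {x83} × {l, m, n} = {(x83,l), (x83,m), (x83,n)}
  {x84} × {l, m, n} = {(x84,l), (x84,m), (x84,n)}
  {x82, x83} × {l, m} = {(x82,l), (x82,m), (x83,l), (x83,m)}
  {x82, x84} × {l, m} = {(x82,l), (x82,m), (x84,l), (x84,m)}
  {x83, x84} × {l, m} = {(x83,l), (x83,m), (x84,l), (x84,m)}
  {x82, x83} × {l, m, n} = {(x82,l), (x82,m), (x82,n), (x83,l), (x83,m), (x83,n)}
  {x82, x84} × {l, m, n} = {(x82,l), (x82,m), (x82,n), (x84,l), (x84,m), (x84,n)}
  {x82, x83, x84} × {l, m} = {(x82,l), (x82,m), (x83,l), (x83,m), (x84,l), (x84,m)}
  {x83, x84} × {l, m, n} = {(x83,l), (x83,m), (x83,n), (x84,l), (x84,m), (x84,n)}
  {x82, x83, x84} × {l, m, n} = {(x82,l), (x82,m), (x82,n), (x83,l), (x83,m), (x83,n), (x84,l), (x84,m), (x84,n)}
These 22 distinct sets form the basis B.
Close under arbitrary unions to get τ_{X×Y}; counting gives |τ_{X×Y}| = 64.


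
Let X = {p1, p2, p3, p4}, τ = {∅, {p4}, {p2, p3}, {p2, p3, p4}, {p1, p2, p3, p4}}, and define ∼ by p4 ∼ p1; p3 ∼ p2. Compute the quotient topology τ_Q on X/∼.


X/∼ = {[p1=p4], [p2=p3]}; |τ_Q| = 3.

Equivalence classes: [p1=p4], [p2=p3].
Quotient map π: X → X/∼ sends p1 ↦ [p1=p4], p2 ↦ [p2=p3], p3 ↦ [p2=p3], p4 ↦ [p1=p4].
For each subset V ⊆ X/∼, compute π^{-1}(V) ⊆ X and check whether π^{-1}(V) ∈ τ. V is open in τ_Q iff π^{-1}(V) ∈ τ.
  V = {}: π^{-1}(V) = ∅ ∈ τ ✓.
  V = {[p1=p4]}: π^{-1}(V) = {p1, p4} ∉ τ ✗.
  V = {[p2=p3]}: π^{-1}(V) = {p2, p3} ∈ τ ✓.
  V = {[p1=p4], [p2=p3]}: π^{-1}(V) = {p1, p2, p3, p4} ∈ τ ✓.
Open sets in the quotient: τ_Q = {{}, {[p2=p3]}, {[p1=p4], [p2=p3]}} (3 elements).


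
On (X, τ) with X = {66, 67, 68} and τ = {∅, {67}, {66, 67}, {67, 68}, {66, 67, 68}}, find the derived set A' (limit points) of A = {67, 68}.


A' = {66, 68}

For each x ∈ X, list the open sets U ∈ τ with x ∈ U, then check whether U ∩ (A ∖ {x}) ≠ ∅ for every such U.
  x = 66: opens ∋ x are {66, 67}, {66, 67, 68}; each meets A ∖ {66}, so x IS a limit point.
  x = 67: open {67} ∋ x has {67} ∩ (A ∖ {67}) = ∅, so x is NOT a limit point.
  x = 68: opens ∋ x are {67, 68}, {66, 67, 68}; each meets A ∖ {68}, so x IS a limit point.
Collecting: A' = {66, 68}.


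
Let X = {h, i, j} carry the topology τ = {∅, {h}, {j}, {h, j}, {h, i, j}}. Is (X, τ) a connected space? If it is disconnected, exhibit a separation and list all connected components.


(X, τ) is connected.

Find clopen sets (U ∈ τ with X ∖ U ∈ τ):
  U = ∅, X ∖ U = {h, i, j} — both open, so U is clopen.
  U = {h, i, j}, X ∖ U = ∅ — both open, so U is clopen.
Only trivial clopens (∅ and X) exist, so (X, τ) is connected.
Compute connected components by grouping points that agree on all clopens:
  component: {h, i, j}


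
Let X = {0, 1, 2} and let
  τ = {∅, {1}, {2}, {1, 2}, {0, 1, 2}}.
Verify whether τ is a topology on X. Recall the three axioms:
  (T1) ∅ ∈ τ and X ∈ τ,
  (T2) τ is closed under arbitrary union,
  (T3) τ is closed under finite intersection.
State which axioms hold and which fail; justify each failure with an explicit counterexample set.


τ IS a topology on X.

Axiom (T1): ∅ ∈ τ? Yes; X ∈ τ? Yes.
Axiom (T2/T3): check pairwise unions and intersections of members of τ.
All pairwise intersections and unions checked — each lies in τ. Therefore τ satisfies (T1), (T2), (T3): it IS a topology on X.


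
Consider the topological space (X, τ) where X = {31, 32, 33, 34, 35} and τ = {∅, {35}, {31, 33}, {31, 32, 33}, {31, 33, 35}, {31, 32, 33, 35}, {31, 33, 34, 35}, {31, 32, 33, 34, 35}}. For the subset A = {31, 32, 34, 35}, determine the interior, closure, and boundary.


int(A) = {35}, cl(A) = {31, 32, 33, 34, 35}, ∂A = {31, 32, 33, 34}.

Closed sets in (X, τ) are complements of opens:
  closed(X, τ) = {∅, {32}, {34}, {32, 34}, {34, 35}, {32, 34, 35}, {31, 32, 33, 34}, {31, 32, 33, 34, 35}}.
int(A) = ⋃ {U ∈ τ : U ⊆ A}. Opens contained in A: ∅, {35}.
Taking the union of these: int(A) = {35}.
cl(A) = ⋂ {C closed : A ⊆ C}. Closed sets containing A: {31, 32, 33, 34, 35}.
Intersecting these: cl(A) = {31, 32, 33, 34, 35}.
∂A = cl(A) ∖ int(A) = {31, 32, 33, 34, 35} ∖ {35} = {31, 32, 33, 34}.


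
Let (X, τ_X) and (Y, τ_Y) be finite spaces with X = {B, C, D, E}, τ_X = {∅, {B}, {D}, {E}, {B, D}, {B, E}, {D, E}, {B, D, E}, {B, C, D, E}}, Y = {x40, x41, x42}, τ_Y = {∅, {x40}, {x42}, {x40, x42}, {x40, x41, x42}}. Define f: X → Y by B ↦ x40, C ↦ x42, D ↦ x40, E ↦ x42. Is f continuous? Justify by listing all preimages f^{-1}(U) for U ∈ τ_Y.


f is NOT continuous.

Compute f^{-1}(U) for each U ∈ τ_Y:
  U = ∅: f^{-1}(U) = ∅ ∈ τ_X ✓.
  U = {x40}: f^{-1}(U) = {B, D} ∈ τ_X ✓.
  U = {x42}: f^{-1}(U) = {C, E} ∉ τ_X ✗.
  U = {x40, x42}: f^{-1}(U) = {B, C, D, E} ∈ τ_X ✓.
  U = {x40, x41, x42}: f^{-1}(U) = {B, C, D, E} ∈ τ_X ✓.
Found U = {x42} with f^{-1}(U) = {C, E} not in τ_X. Therefore f is NOT continuous.


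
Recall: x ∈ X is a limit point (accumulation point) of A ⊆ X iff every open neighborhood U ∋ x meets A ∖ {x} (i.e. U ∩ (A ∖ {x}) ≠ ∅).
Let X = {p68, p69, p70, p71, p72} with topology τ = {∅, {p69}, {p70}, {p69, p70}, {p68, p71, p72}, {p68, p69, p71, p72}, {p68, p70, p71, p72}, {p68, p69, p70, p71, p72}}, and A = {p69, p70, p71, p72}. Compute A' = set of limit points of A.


A' = {p68, p71, p72}

For each x ∈ X, list the open sets U ∈ τ with x ∈ U, then check whether U ∩ (A ∖ {x}) ≠ ∅ for every such U.
  x = p68: opens ∋ x are {p68, p71, p72}, {p68, p69, p71, p72}, {p68, p70, p71, p72}, {p68, p69, p70, p71, p72}; each meets A ∖ {p68}, so x IS a limit point.
  x = p69: open {p69} ∋ x has {p69} ∩ (A ∖ {p69}) = ∅, so x is NOT a limit point.
  x = p70: open {p70} ∋ x has {p70} ∩ (A ∖ {p70}) = ∅, so x is NOT a limit point.
  x = p71: opens ∋ x are {p68, p71, p72}, {p68, p69, p71, p72}, {p68, p70, p71, p72}, {p68, p69, p70, p71, p72}; each meets A ∖ {p71}, so x IS a limit point.
  x = p72: opens ∋ x are {p68, p71, p72}, {p68, p69, p71, p72}, {p68, p70, p71, p72}, {p68, p69, p70, p71, p72}; each meets A ∖ {p72}, so x IS a limit point.
Collecting: A' = {p68, p71, p72}.


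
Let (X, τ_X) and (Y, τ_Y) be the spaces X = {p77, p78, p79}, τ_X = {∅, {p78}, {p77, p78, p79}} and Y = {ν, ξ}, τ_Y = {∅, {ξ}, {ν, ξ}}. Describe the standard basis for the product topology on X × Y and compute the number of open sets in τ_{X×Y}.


Basis B = {∅ × ∅, {p78} × {ξ}, {p78} × {ν, ξ}, {p77, p78, p79} × {ξ}, {p77, p78, p79} × {ν, ξ}}; |τ_{X×Y}| = 6.

Enumerate products U × V with U ∈ τ_X, V ∈ τ_Y (deduplicated):
  ∅ × ∅ = {} (∅)
  {p78} × {ξ} = {(p78,ξ)}
  {p78} × {ν, ξ} = {(p78,ν), (p78,ξ)}
  {p77, p78, p79} × {ξ} = {(p77,ξ), (p78,ξ), (p79,ξ)}
  {p77, p78, p79} × {ν, ξ} = {(p77,ν), (p77,ξ), (p78,ν), (p78,ξ), (p79,ν), (p79,ξ)}
These 5 distinct sets form the basis B.
Close under arbitrary unions to get τ_{X×Y}; counting gives |τ_{X×Y}| = 6.


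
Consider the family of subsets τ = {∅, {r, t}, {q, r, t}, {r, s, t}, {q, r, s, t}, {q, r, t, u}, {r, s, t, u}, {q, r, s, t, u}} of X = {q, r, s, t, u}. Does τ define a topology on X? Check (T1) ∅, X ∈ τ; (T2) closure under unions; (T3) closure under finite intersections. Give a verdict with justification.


τ is NOT a topology on X.

Axiom (T1): ∅ ∈ τ? Yes; X ∈ τ? Yes.
Axiom (T2/T3): check pairwise unions and intersections of members of τ.
Counterexample for (T3): {q, r, t, u} ∩ {r, s, t, u} = {r, t, u} ∉ τ. Therefore τ is NOT a topology.


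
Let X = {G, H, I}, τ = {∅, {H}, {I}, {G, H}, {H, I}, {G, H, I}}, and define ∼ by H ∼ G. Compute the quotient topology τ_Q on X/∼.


X/∼ = {[G=H], [I]}; |τ_Q| = 4.

Equivalence classes: [G=H], [I].
Quotient map π: X → X/∼ sends G ↦ [G=H], H ↦ [G=H], I ↦ [I].
For each subset V ⊆ X/∼, compute π^{-1}(V) ⊆ X and check whether π^{-1}(V) ∈ τ. V is open in τ_Q iff π^{-1}(V) ∈ τ.
  V = {}: π^{-1}(V) = ∅ ∈ τ ✓.
  V = {[G=H]}: π^{-1}(V) = {G, H} ∈ τ ✓.
  V = {[I]}: π^{-1}(V) = {I} ∈ τ ✓.
  V = {[G=H], [I]}: π^{-1}(V) = {G, H, I} ∈ τ ✓.
Open sets in the quotient: τ_Q = {{}, {[G=H]}, {[I]}, {[G=H], [I]}} (4 elements).


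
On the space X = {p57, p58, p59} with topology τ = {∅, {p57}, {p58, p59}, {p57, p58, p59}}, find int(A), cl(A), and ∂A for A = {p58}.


int(A) = ∅, cl(A) = {p58, p59}, ∂A = {p58, p59}.

Closed sets in (X, τ) are complements of opens:
  closed(X, τ) = {∅, {p57}, {p58, p59}, {p57, p58, p59}}.
int(A) = ⋃ {U ∈ τ : U ⊆ A}. Opens contained in A: ∅.
Taking the union of these: int(A) = ∅.
cl(A) = ⋂ {C closed : A ⊆ C}. Closed sets containing A: {p58, p59}, {p57, p58, p59}.
Intersecting these: cl(A) = {p58, p59}.
∂A = cl(A) ∖ int(A) = {p58, p59} ∖ ∅ = {p58, p59}.


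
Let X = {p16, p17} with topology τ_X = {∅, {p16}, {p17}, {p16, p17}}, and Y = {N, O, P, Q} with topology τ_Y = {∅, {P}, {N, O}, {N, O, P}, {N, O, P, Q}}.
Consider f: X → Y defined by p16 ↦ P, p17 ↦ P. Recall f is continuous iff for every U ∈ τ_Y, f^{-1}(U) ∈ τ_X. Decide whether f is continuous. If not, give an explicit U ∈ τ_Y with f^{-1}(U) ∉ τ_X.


f IS continuous.

Compute f^{-1}(U) for each U ∈ τ_Y:
  U = ∅: f^{-1}(U) = ∅ ∈ τ_X ✓.
  U = {P}: f^{-1}(U) = {p16, p17} ∈ τ_X ✓.
  U = {N, O}: f^{-1}(U) = ∅ ∈ τ_X ✓.
  U = {N, O, P}: f^{-1}(U) = {p16, p17} ∈ τ_X ✓.
  U = {N, O, P, Q}: f^{-1}(U) = {p16, p17} ∈ τ_X ✓.
Every preimage lies in τ_X, so f IS continuous.


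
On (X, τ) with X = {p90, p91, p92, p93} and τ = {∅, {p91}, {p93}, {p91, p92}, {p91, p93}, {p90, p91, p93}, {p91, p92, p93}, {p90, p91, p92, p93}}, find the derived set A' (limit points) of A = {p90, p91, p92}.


A' = {p90, p92}

For each x ∈ X, list the open sets U ∈ τ with x ∈ U, then check whether U ∩ (A ∖ {x}) ≠ ∅ for every such U.
  x = p90: opens ∋ x are {p90, p91, p93}, {p90, p91, p92, p93}; each meets A ∖ {p90}, so x IS a limit point.
  x = p91: open {p91} ∋ x has {p91} ∩ (A ∖ {p91}) = ∅, so x is NOT a limit point.
  x = p92: opens ∋ x are {p91, p92}, {p91, p92, p93}, {p90, p91, p92, p93}; each meets A ∖ {p92}, so x IS a limit point.
  x = p93: open {p93} ∋ x has {p93} ∩ (A ∖ {p93}) = ∅, so x is NOT a limit point.
Collecting: A' = {p90, p92}.


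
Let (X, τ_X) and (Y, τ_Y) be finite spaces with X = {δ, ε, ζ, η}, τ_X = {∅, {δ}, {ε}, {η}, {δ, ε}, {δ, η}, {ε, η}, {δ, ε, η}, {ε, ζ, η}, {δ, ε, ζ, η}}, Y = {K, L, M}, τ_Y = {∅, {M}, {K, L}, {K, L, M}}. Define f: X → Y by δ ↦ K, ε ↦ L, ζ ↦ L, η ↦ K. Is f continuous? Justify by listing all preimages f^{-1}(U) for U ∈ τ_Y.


f IS continuous.

Compute f^{-1}(U) for each U ∈ τ_Y:
  U = ∅: f^{-1}(U) = ∅ ∈ τ_X ✓.
  U = {M}: f^{-1}(U) = ∅ ∈ τ_X ✓.
  U = {K, L}: f^{-1}(U) = {δ, ε, ζ, η} ∈ τ_X ✓.
  U = {K, L, M}: f^{-1}(U) = {δ, ε, ζ, η} ∈ τ_X ✓.
Every preimage lies in τ_X, so f IS continuous.


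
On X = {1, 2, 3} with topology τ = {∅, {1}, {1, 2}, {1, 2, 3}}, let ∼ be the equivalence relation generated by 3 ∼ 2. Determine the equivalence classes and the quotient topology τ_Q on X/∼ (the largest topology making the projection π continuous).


X/∼ = {[1], [2=3]}; |τ_Q| = 3.

Equivalence classes: [1], [2=3].
Quotient map π: X → X/∼ sends 1 ↦ [1], 2 ↦ [2=3], 3 ↦ [2=3].
For each subset V ⊆ X/∼, compute π^{-1}(V) ⊆ X and check whether π^{-1}(V) ∈ τ. V is open in τ_Q iff π^{-1}(V) ∈ τ.
  V = {}: π^{-1}(V) = ∅ ∈ τ ✓.
  V = {[1]}: π^{-1}(V) = {1} ∈ τ ✓.
  V = {[2=3]}: π^{-1}(V) = {2, 3} ∉ τ ✗.
  V = {[1], [2=3]}: π^{-1}(V) = {1, 2, 3} ∈ τ ✓.
Open sets in the quotient: τ_Q = {{}, {[1]}, {[1], [2=3]}} (3 elements).


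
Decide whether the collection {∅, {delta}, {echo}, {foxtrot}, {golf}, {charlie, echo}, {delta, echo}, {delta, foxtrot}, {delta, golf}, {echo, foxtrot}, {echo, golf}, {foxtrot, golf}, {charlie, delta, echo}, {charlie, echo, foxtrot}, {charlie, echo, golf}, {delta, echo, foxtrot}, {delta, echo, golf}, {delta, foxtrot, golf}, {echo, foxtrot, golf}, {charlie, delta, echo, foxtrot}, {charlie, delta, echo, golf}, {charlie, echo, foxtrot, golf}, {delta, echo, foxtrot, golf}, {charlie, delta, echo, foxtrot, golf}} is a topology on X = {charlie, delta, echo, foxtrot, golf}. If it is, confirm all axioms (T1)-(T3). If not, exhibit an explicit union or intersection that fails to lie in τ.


τ IS a topology on X.

Axiom (T1): ∅ ∈ τ? Yes; X ∈ τ? Yes.
Axiom (T2/T3): check pairwise unions and intersections of members of τ.
All pairwise intersections and unions checked — each lies in τ. Therefore τ satisfies (T1), (T2), (T3): it IS a topology on X.


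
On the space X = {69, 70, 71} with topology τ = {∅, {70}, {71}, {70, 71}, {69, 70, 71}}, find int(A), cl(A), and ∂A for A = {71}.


int(A) = {71}, cl(A) = {69, 71}, ∂A = {69}.

Closed sets in (X, τ) are complements of opens:
  closed(X, τ) = {∅, {69}, {69, 70}, {69, 71}, {69, 70, 71}}.
int(A) = ⋃ {U ∈ τ : U ⊆ A}. Opens contained in A: ∅, {71}.
Taking the union of these: int(A) = {71}.
cl(A) = ⋂ {C closed : A ⊆ C}. Closed sets containing A: {69, 71}, {69, 70, 71}.
Intersecting these: cl(A) = {69, 71}.
∂A = cl(A) ∖ int(A) = {69, 71} ∖ {71} = {69}.


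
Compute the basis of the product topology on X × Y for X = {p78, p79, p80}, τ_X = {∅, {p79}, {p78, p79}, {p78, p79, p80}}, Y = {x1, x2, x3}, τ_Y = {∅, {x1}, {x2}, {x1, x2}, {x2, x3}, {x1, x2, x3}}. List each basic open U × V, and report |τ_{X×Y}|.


Basis B = {∅ × ∅, {p79} × {x1}, {p79} × {x2}, {p78, p79} × {x1}, {p78, p79} × {x2}, {p79} × {x1, x2}, {p79} × {x2, x3}, {p78, p79, p80} × {x1}, {p78, p79, p80} × {x2}, {p79} × {x1, x2, x3}, {p78, p79} × {x1, x2}, {p78, p79} × {x2, x3}, {p78, p79} × {x1, x2, x3}, {p78, p79, p80} × {x1, x2}, {p78, p79, p80} × {x2, x3}, {p78, p79, p80} × {x1, x2, x3}}; |τ_{X×Y}| = 40.

Enumerate products U × V with U ∈ τ_X, V ∈ τ_Y (deduplicated):
  ∅ × ∅ = {} (∅)
  {p79} × {x1} = {(p79,x1)}
  {p79} × {x2} = {(p79,x2)}
  {p78, p79} × {x1} = {(p78,x1), (p79,x1)}
  {p78, p79} × {x2} = {(p78,x2), (p79,x2)}
  {p79} × {x1, x2} = {(p79,x1), (p79,x2)}
  {p79} × {x2, x3} = {(p79,x2), (p79,x3)}
  {p78, p79, p80} × {x1} = {(p78,x1), (p79,x1), (p80,x1)}
  {p78, p79, p80} × {x2} = {(p78,x2), (p79,x2), (p80,x2)}
  {p79} × {x1, x2, x3} = {(p79,x1), (p79,x2), (p79,x3)}
  {p78, p79} × {x1, x2} = {(p78,x1), (p78,x2), (p79,x1), (p79,x2)}
  {p78, p79} × {x2, x3} = {(p78,x2), (p78,x3), (p79,x2), (p79,x3)}
  {p78, p79} × {x1, x2, x3} = {(p78,x1), (p78,x2), (p78,x3), (p79,x1), (p79,x2), (p79,x3)}
  {p78, p79, p80} × {x1, x2} = {(p78,x1), (p78,x2), (p79,x1), (p79,x2), (p80,x1), (p80,x2)}
  {p78, p79, p80} × {x2, x3} = {(p78,x2), (p78,x3), (p79,x2), (p79,x3), (p80,x2), (p80,x3)}
  {p78, p79, p80} × {x1, x2, x3} = {(p78,x1), (p78,x2), (p78,x3), (p79,x1), (p79,x2), (p79,x3), (p80,x1), (p80,x2), (p80,x3)}
These 16 distinct sets form the basis B.
Close under arbitrary unions to get τ_{X×Y}; counting gives |τ_{X×Y}| = 40.


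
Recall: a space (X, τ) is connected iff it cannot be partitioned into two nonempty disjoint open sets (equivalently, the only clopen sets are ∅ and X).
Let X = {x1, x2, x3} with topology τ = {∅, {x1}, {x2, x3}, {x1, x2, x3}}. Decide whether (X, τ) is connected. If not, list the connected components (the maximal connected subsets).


(X, τ) is disconnected; components = [{x1}, {x2, x3}].

Find clopen sets (U ∈ τ with X ∖ U ∈ τ):
  U = ∅, X ∖ U = {x1, x2, x3} — both open, so U is clopen.
  U = {x1}, X ∖ U = {x2, x3} — both open, so U is clopen.
  U = {x2, x3}, X ∖ U = {x1} — both open, so U is clopen.
  U = {x1, x2, x3}, X ∖ U = ∅ — both open, so U is clopen.
Nontrivial clopen(s) exist: e.g. {x1}. So (X, τ) is disconnected.
Compute connected components by grouping points that agree on all clopens:
  component: {x1}
  component: {x2, x3}


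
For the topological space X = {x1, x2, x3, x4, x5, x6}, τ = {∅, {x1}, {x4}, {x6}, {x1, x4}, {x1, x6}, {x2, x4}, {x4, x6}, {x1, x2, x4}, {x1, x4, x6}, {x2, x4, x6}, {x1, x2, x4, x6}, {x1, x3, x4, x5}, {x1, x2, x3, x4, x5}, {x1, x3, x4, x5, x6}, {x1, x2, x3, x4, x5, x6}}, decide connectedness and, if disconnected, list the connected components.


(X, τ) is disconnected; components = [{x6}, {x1, x2, x3, x4, x5}].

Find clopen sets (U ∈ τ with X ∖ U ∈ τ):
  U = ∅, X ∖ U = {x1, x2, x3, x4, x5, x6} — both open, so U is clopen.
  U = {x6}, X ∖ U = {x1, x2, x3, x4, x5} — both open, so U is clopen.
  U = {x1, x2, x3, x4, x5}, X ∖ U = {x6} — both open, so U is clopen.
  U = {x1, x2, x3, x4, x5, x6}, X ∖ U = ∅ — both open, so U is clopen.
Nontrivial clopen(s) exist: e.g. {x6}. So (X, τ) is disconnected.
Compute connected components by grouping points that agree on all clopens:
  component: {x6}
  component: {x1, x2, x3, x4, x5}


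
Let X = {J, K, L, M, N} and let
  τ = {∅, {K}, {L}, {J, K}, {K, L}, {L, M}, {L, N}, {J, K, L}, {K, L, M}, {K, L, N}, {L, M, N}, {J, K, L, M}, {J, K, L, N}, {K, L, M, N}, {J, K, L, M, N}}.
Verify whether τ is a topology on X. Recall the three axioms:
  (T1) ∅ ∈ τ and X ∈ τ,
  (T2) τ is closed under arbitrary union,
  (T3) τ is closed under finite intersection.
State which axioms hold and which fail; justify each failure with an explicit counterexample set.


τ IS a topology on X.

Axiom (T1): ∅ ∈ τ? Yes; X ∈ τ? Yes.
Axiom (T2/T3): check pairwise unions and intersections of members of τ.
All pairwise intersections and unions checked — each lies in τ. Therefore τ satisfies (T1), (T2), (T3): it IS a topology on X.


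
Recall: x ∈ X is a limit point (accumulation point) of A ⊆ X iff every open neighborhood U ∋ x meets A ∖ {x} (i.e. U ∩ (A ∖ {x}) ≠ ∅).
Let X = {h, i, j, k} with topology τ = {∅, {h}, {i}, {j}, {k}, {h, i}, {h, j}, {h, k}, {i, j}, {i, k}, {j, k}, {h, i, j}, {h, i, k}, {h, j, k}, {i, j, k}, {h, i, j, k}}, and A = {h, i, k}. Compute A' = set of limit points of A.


A' = ∅

For each x ∈ X, list the open sets U ∈ τ with x ∈ U, then check whether U ∩ (A ∖ {x}) ≠ ∅ for every such U.
  x = h: open {h} ∋ x has {h} ∩ (A ∖ {h}) = ∅, so x is NOT a limit point.
  x = i: open {i} ∋ x has {i} ∩ (A ∖ {i}) = ∅, so x is NOT a limit point.
  x = j: open {j} ∋ x has {j} ∩ (A ∖ {j}) = ∅, so x is NOT a limit point.
  x = k: open {k} ∋ x has {k} ∩ (A ∖ {k}) = ∅, so x is NOT a limit point.
Collecting: A' = ∅.


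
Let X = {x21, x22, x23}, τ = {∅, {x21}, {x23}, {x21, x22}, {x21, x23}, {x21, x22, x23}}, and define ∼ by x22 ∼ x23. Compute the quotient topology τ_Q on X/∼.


X/∼ = {[x21], [x22=x23]}; |τ_Q| = 3.

Equivalence classes: [x21], [x22=x23].
Quotient map π: X → X/∼ sends x21 ↦ [x21], x22 ↦ [x22=x23], x23 ↦ [x22=x23].
For each subset V ⊆ X/∼, compute π^{-1}(V) ⊆ X and check whether π^{-1}(V) ∈ τ. V is open in τ_Q iff π^{-1}(V) ∈ τ.
  V = {}: π^{-1}(V) = ∅ ∈ τ ✓.
  V = {[x21]}: π^{-1}(V) = {x21} ∈ τ ✓.
  V = {[x22=x23]}: π^{-1}(V) = {x22, x23} ∉ τ ✗.
  V = {[x21], [x22=x23]}: π^{-1}(V) = {x21, x22, x23} ∈ τ ✓.
Open sets in the quotient: τ_Q = {{}, {[x21]}, {[x21], [x22=x23]}} (3 elements).


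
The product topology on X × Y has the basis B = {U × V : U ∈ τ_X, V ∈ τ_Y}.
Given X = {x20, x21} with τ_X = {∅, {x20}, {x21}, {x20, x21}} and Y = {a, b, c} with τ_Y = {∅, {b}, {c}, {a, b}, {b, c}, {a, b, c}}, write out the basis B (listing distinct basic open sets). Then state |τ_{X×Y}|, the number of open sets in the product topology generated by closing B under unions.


Basis B = {∅ × ∅, {x20} × {b}, {x20} × {c}, {x21} × {b}, {x21} × {c}, {x20} × {a, b}, {x20} × {b, c}, {x20, x21} × {b}, {x20, x21} × {c}, {x21} × {a, b}, {x21} × {b, c}, {x20} × {a, b, c}, {x21} × {a, b, c}, {x20, x21} × {a, b}, {x20, x21} × {b, c}, {x20, x21} × {a, b, c}}; |τ_{X×Y}| = 36.

Enumerate products U × V with U ∈ τ_X, V ∈ τ_Y (deduplicated):
  ∅ × ∅ = {} (∅)
  {x20} × {b} = {(x20,b)}
  {x20} × {c} = {(x20,c)}
  {x21} × {b} = {(x21,b)}
  {x21} × {c} = {(x21,c)}
  {x20} × {a, b} = {(x20,a), (x20,b)}
  {x20} × {b, c} = {(x20,b), (x20,c)}
  {x20, x21} × {b} = {(x20,b), (x21,b)}
  {x20, x21} × {c} = {(x20,c), (x21,c)}
  {x21} × {a, b} = {(x21,a), (x21,b)}
  {x21} × {b, c} = {(x21,b), (x21,c)}
  {x20} × {a, b, c} = {(x20,a), (x20,b), (x20,c)}
  {x21} × {a, b, c} = {(x21,a), (x21,b), (x21,c)}
  {x20, x21} × {a, b} = {(x20,a), (x20,b), (x21,a), (x21,b)}
  {x20, x21} × {b, c} = {(x20,b), (x20,c), (x21,b), (x21,c)}
  {x20, x21} × {a, b, c} = {(x20,a), (x20,b), (x20,c), (x21,a), (x21,b), (x21,c)}
These 16 distinct sets form the basis B.
Close under arbitrary unions to get τ_{X×Y}; counting gives |τ_{X×Y}| = 36.


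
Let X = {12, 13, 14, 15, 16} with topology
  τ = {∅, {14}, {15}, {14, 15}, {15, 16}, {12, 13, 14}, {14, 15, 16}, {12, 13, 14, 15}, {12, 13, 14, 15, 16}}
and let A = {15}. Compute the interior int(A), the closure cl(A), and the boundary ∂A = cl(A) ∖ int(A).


int(A) = {15}, cl(A) = {15, 16}, ∂A = {16}.

Closed sets in (X, τ) are complements of opens:
  closed(X, τ) = {∅, {16}, {12, 13}, {15, 16}, {12, 13, 14}, {12, 13, 16}, {12, 13, 14, 16}, {12, 13, 15, 16}, {12, 13, 14, 15, 16}}.
int(A) = ⋃ {U ∈ τ : U ⊆ A}. Opens contained in A: ∅, {15}.
Taking the union of these: int(A) = {15}.
cl(A) = ⋂ {C closed : A ⊆ C}. Closed sets containing A: {15, 16}, {12, 13, 15, 16}, {12, 13, 14, 15, 16}.
Intersecting these: cl(A) = {15, 16}.
∂A = cl(A) ∖ int(A) = {15, 16} ∖ {15} = {16}.


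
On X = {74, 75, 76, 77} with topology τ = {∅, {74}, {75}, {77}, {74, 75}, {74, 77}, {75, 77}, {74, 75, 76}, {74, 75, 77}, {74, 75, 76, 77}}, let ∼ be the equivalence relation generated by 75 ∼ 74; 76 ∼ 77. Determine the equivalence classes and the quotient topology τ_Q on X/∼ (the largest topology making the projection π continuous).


X/∼ = {[74=75], [76=77]}; |τ_Q| = 3.

Equivalence classes: [74=75], [76=77].
Quotient map π: X → X/∼ sends 74 ↦ [74=75], 75 ↦ [74=75], 76 ↦ [76=77], 77 ↦ [76=77].
For each subset V ⊆ X/∼, compute π^{-1}(V) ⊆ X and check whether π^{-1}(V) ∈ τ. V is open in τ_Q iff π^{-1}(V) ∈ τ.
  V = {}: π^{-1}(V) = ∅ ∈ τ ✓.
  V = {[74=75]}: π^{-1}(V) = {74, 75} ∈ τ ✓.
  V = {[76=77]}: π^{-1}(V) = {76, 77} ∉ τ ✗.
  V = {[74=75], [76=77]}: π^{-1}(V) = {74, 75, 76, 77} ∈ τ ✓.
Open sets in the quotient: τ_Q = {{}, {[74=75]}, {[74=75], [76=77]}} (3 elements).


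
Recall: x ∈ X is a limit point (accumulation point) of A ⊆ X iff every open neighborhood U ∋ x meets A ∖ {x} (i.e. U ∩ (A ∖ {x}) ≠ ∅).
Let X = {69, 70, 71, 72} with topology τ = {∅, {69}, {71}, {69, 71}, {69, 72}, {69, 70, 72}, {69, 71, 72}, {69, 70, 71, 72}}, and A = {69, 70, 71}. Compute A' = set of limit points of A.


A' = {70, 72}

For each x ∈ X, list the open sets U ∈ τ with x ∈ U, then check whether U ∩ (A ∖ {x}) ≠ ∅ for every such U.
  x = 69: open {69} ∋ x has {69} ∩ (A ∖ {69}) = ∅, so x is NOT a limit point.
  x = 70: opens ∋ x are {69, 70, 72}, {69, 70, 71, 72}; each meets A ∖ {70}, so x IS a limit point.
  x = 71: open {71} ∋ x has {71} ∩ (A ∖ {71}) = ∅, so x is NOT a limit point.
  x = 72: opens ∋ x are {69, 72}, {69, 70, 72}, {69, 71, 72}, {69, 70, 71, 72}; each meets A ∖ {72}, so x IS a limit point.
Collecting: A' = {70, 72}.


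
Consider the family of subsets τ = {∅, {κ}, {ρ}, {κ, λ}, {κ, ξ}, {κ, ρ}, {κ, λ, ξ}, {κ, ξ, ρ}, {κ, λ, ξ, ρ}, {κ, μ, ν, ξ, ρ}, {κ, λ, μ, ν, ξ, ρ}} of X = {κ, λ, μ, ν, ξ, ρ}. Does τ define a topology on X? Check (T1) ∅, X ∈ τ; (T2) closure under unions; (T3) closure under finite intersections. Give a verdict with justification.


τ is NOT a topology on X.

Axiom (T1): ∅ ∈ τ? Yes; X ∈ τ? Yes.
Axiom (T2/T3): check pairwise unions and intersections of members of τ.
Counterexample for (T2): {ρ} ∪ {κ, λ} = {κ, λ, ρ} ∉ τ. Therefore τ is NOT a topology.


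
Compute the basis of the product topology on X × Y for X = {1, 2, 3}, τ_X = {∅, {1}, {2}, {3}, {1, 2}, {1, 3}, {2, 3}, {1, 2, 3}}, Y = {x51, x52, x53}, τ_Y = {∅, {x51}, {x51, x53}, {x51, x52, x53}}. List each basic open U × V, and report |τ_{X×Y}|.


Basis B = {∅ × ∅, {1} × {x51}, {2} × {x51}, {3} × {x51}, {1} × {x51, x53}, {1, 2} × {x51}, {1, 3} × {x51}, {2} × {x51, x53}, {2, 3} × {x51}, {3} × {x51, x53}, {1} × {x51, x52, x53}, {1, 2, 3} × {x51}, {2} × {x51, x52, x53}, {3} × {x51, x52, x53}, {1, 2} × {x51, x53}, {1, 3} × {x51, x53}, {2, 3} × {x51, x53}, {1, 2} × {x51, x52, x53}, {1, 3} × {x51, x52, x53}, {1, 2, 3} × {x51, x53}, {2, 3} × {x51, x52, x53}, {1, 2, 3} × {x51, x52, x53}}; |τ_{X×Y}| = 64.

Enumerate products U × V with U ∈ τ_X, V ∈ τ_Y (deduplicated):
  ∅ × ∅ = {} (∅)
  {1} × {x51} = {(1,x51)}
  {2} × {x51} = {(2,x51)}
  {3} × {x51} = {(3,x51)}
  {1} × {x51, x53} = {(1,x51), (1,x53)}
  {1, 2} × {x51} = {(1,x51), (2,x51)}
  {1, 3} × {x51} = {(1,x51), (3,x51)}
  {2} × {x51, x53} = {(2,x51), (2,x53)}
  {2, 3} × {x51} = {(2,x51), (3,x51)}
  {3} × {x51, x53} = {(3,x51), (3,x53)}
  {1} × {x51, x52, x53} = {(1,x51), (1,x52), (1,x53)}
  {1, 2, 3} × {x51} = {(1,x51), (2,x51), (3,x51)}
  {2} × {x51, x52, x53} = {(2,x51), (2,x52), (2,x53)}
  {3} × {x51, x52, x53} = {(3,x51), (3,x52), (3,x53)}
  {1, 2} × {x51, x53} = {(1,x51), (1,x53), (2,x51), (2,x53)}
  {1, 3} × {x51, x53} = {(1,x51), (1,x53), (3,x51), (3,x53)}
  {2, 3} × {x51, x53} = {(2,x51), (2,x53), (3,x51), (3,x53)}
  {1, 2} × {x51, x52, x53} = {(1,x51), (1,x52), (1,x53), (2,x51), (2,x52), (2,x53)}
  {1, 3} × {x51, x52, x53} = {(1,x51), (1,x52), (1,x53), (3,x51), (3,x52), (3,x53)}
  {1, 2, 3} × {x51, x53} = {(1,x51), (1,x53), (2,x51), (2,x53), (3,x51), (3,x53)}
  {2, 3} × {x51, x52, x53} = {(2,x51), (2,x52), (2,x53), (3,x51), (3,x52), (3,x53)}
  {1, 2, 3} × {x51, x52, x53} = {(1,x51), (1,x52), (1,x53), (2,x51), (2,x52), (2,x53), (3,x51), (3,x52), (3,x53)}
These 22 distinct sets form the basis B.
Close under arbitrary unions to get τ_{X×Y}; counting gives |τ_{X×Y}| = 64.


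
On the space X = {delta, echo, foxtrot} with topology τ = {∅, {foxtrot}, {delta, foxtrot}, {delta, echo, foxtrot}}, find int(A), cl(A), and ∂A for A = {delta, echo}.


int(A) = ∅, cl(A) = {delta, echo}, ∂A = {delta, echo}.

Closed sets in (X, τ) are complements of opens:
  closed(X, τ) = {∅, {echo}, {delta, echo}, {delta, echo, foxtrot}}.
int(A) = ⋃ {U ∈ τ : U ⊆ A}. Opens contained in A: ∅.
Taking the union of these: int(A) = ∅.
cl(A) = ⋂ {C closed : A ⊆ C}. Closed sets containing A: {delta, echo}, {delta, echo, foxtrot}.
Intersecting these: cl(A) = {delta, echo}.
∂A = cl(A) ∖ int(A) = {delta, echo} ∖ ∅ = {delta, echo}.


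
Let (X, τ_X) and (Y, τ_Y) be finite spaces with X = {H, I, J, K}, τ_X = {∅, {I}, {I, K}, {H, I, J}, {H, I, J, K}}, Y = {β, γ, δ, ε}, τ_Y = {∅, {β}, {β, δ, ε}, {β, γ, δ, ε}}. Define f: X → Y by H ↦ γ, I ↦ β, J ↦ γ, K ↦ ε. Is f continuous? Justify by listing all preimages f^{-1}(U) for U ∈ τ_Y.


f IS continuous.

Compute f^{-1}(U) for each U ∈ τ_Y:
  U = ∅: f^{-1}(U) = ∅ ∈ τ_X ✓.
  U = {β}: f^{-1}(U) = {I} ∈ τ_X ✓.
  U = {β, δ, ε}: f^{-1}(U) = {I, K} ∈ τ_X ✓.
  U = {β, γ, δ, ε}: f^{-1}(U) = {H, I, J, K} ∈ τ_X ✓.
Every preimage lies in τ_X, so f IS continuous.
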